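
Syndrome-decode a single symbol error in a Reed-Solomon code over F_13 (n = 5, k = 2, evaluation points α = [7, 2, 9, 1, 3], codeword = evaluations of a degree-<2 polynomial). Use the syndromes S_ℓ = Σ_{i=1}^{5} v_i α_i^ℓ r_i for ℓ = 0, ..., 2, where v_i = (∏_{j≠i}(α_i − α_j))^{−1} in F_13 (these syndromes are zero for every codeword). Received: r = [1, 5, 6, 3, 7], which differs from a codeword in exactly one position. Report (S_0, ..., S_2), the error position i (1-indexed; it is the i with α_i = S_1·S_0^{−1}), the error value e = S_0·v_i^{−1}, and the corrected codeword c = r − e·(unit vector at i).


S = (11, 12, 6), error at position 1, error magnitude e = 12, c = [2, 5, 6, 3, 7].

Step 1: column multipliers v_i = (∏_{j≠i}(α_i − α_j))^{−1} mod 13.
  i = 1 (α = 7): (7−2)(7−9)(7−1)(7−3) = 5·(−2)·6·4 = −240 ≡ 7, so v_1 = 7^{−1} = 2 (mod 13).
  i = 2 (α = 2): (2−7)(2−9)(2−1)(2−3) = (−5)·(−7)·1·(−1) = −35 ≡ 4, so v_2 = 4^{−1} = 10 (mod 13).
  i = 3 (α = 9): (9−7)(9−2)(9−1)(9−3) = 2·7·8·6 = 672 ≡ 9, so v_3 = 9^{−1} = 3 (mod 13).
  i = 4 (α = 1): (1−7)(1−2)(1−9)(1−3) = (−6)·(−1)·(−8)·(−2) = 96 ≡ 5, so v_4 = 5^{−1} = 8 (mod 13).
  i = 5 (α = 3): (3−7)(3−2)(3−9)(3−1) = (−4)·1·(−6)·2 = 48 ≡ 9, so v_5 = 9^{−1} = 3 (mod 13).
  v = [2, 10, 3, 8, 3].
Step 2: syndromes of r = [1, 5, 6, 3, 7] (all sums mod 13).
  S_0 = Σ v_i r_i = 2·1 + 10·5 + 3·6 + 8·3 + 3·7 = 115 ≡ 11.
  S_1 = Σ v_i α_i r_i = 2·7·1 + 10·2·5 + 3·9·6 + 8·1·3 + 3·3·7 = 363 ≡ 12.
  α_i^2 mod 13 = [10, 4, 3, 1, 9].
  S_2 = Σ v_i α_i^2 r_i = 2·10·1 + 10·4·5 + 3·3·6 + 8·1·3 + 3·9·7 = 487 ≡ 6.
  S = (11, 12, 6) ≠ 0, so r is not a codeword (an error is present).
Step 3: locate the error. For a single error e at position i, S_ℓ = v_i·e·α_i^ℓ, so α_err = S_1/S_0.
  S_0^{−1} = 11^{−1} = 6 (mod 13), so α_err = 12·6 = 72 ≡ 7 = α_1. Error position i = 1.
  Consistency check: S_2/S_1 = 6·12 = 72 ≡ 7 = α_err ✓ (single-error assumption holds).
Step 4: error magnitude e = S_0/v_1 = S_0·∏_{j≠1}(α_1 − α_j) = 11·7 = 77 ≡ 12 (mod 13).
Step 5: correct position 1: c_1 = r_1 − e = 1 − 12 ≡ 2 (mod 13). Hence c = [2, 5, 6, 3, 7].
  Check: interpolating c through the α_i gives m(x) = 1 + 2·x (degree < 2) with m(α_i) = c_i for every i, so c is indeed a codeword.


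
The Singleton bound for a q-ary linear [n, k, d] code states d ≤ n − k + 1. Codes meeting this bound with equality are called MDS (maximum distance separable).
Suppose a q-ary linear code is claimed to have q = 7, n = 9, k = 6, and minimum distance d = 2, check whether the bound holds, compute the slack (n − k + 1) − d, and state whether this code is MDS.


Singleton RHS = n − k + 1 = 4, slack = 2, bound satisfied, not MDS.

Singleton bound: d ≤ n − k + 1.
Here n = 9, k = 6, so n − k + 1 = 4.
Given d = 2, check d ≤ 4: YES.
Slack = (n − k + 1) − d = 2.
The code is NOT MDS (slack = 2 > 0).
Description: the claimed parameters are [9, 6, 2]_7; such a code would be non-MDS.


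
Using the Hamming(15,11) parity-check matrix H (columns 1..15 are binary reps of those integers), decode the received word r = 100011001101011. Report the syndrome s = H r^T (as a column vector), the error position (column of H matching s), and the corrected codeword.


s = (1, 1, 0, 0)^T, error position = 12, corrected codeword c = 100011001100011

Compute s = H r^T mod 2 one row at a time:
  s_1 = 0 + 1 + 1 + 0 + 1 + 0 + 1 + 1 = 5 ≡ 1 (mod 2).
  s_2 = 0 + 1 + 1 + 0 + 1 + 0 + 1 + 1 = 5 ≡ 1 (mod 2).
  s_3 = 0 + 0 + 1 + 0 + 1 + 0 + 1 + 1 = 4 ≡ 0 (mod 2).
  s_4 = 1 + 0 + 1 + 0 + 1 + 0 + 0 + 1 = 4 ≡ 0 (mod 2).
s = (1, 1, 0, 0)^T — this equals column 12 of H (binary 1100), so error is at position 12.
Correct: flip bit 12 of r = 100011001101011 to get c = 100011001100011.


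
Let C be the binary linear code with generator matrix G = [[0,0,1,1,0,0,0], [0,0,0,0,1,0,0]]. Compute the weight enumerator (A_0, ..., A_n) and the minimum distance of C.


Weight distribution: A_0 = 1, A_1 = 1, A_2 = 1, A_3 = 1. Minimum distance d = 1.

Enumerate all 2^2 = 4 messages m ∈ F_2^2.
For each, compute codeword c = mG in F_2^7, then tally its weight.
  m = 00 → c = 0000000, weight = 0.
  m = 10 → c = 0011000, weight = 2.
  m = 01 → c = 0000100, weight = 1.
  m = 11 → c = 0011100, weight = 3.
Tally weights:
  weight 0: 1 codewords.
  weight 1: 1 codewords.
  weight 2: 1 codewords.
  weight 3: 1 codewords.
Minimum distance d = smallest w > 0 with A_w > 0 = 1.
Sanity: Σ A_w = 4 = 2^2 = 4 ✓.


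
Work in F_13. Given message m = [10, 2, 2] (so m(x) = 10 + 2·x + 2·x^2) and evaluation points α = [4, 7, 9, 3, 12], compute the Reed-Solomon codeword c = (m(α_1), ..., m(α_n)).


c = [11, 5, 8, 8, 10]

Message polynomial: m(x) = 10 + 2·x + 2·x^2 (mod 13).
For each evaluation point α_i, compute m(α_i) mod 13:
  α_1 = 4: Horner steps 2 → 10 → 11, so m(4) = 11.
  α_2 = 7: Horner steps 2 → 3 → 5, so m(7) = 5.
  α_3 = 9: Horner steps 2 → 7 → 8, so m(9) = 8.
  α_4 = 3: Horner steps 2 → 8 → 8, so m(3) = 8.
  α_5 = 12: Horner steps 2 → 0 → 10, so m(12) = 10.
Codeword c = [11, 5, 8, 8, 10] ∈ F_13^5.


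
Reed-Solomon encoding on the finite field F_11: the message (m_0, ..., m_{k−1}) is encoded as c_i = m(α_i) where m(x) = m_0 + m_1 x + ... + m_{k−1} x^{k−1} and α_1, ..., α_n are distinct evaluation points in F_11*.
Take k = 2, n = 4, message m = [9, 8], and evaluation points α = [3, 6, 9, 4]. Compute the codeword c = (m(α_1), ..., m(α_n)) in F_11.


c = [0, 2, 4, 8]

Message polynomial: m(x) = 9 + 8·x (mod 11).
For each evaluation point α_i, compute m(α_i) mod 11:
  α_1 = 3: Horner steps 8 → 0, so m(3) = 0.
  α_2 = 6: Horner steps 8 → 2, so m(6) = 2.
  α_3 = 9: Horner steps 8 → 4, so m(9) = 4.
  α_4 = 4: Horner steps 8 → 8, so m(4) = 8.
Codeword c = [0, 2, 4, 8] ∈ F_11^4.


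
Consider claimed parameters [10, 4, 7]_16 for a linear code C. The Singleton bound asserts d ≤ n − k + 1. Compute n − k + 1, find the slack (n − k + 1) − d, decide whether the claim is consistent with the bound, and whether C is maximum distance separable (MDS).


Singleton RHS = n − k + 1 = 7, slack = 0, bound satisfied, MDS.

Singleton bound: d ≤ n − k + 1.
Here n = 10, k = 4, so n − k + 1 = 7.
Given d = 7, check d ≤ 7: YES.
Slack = (n − k + 1) − d = 0.
The code is MDS (slack = 0).
Description: the claimed parameters are [10, 4, 7]_16; such a code would be MDS (meets Singleton bound).


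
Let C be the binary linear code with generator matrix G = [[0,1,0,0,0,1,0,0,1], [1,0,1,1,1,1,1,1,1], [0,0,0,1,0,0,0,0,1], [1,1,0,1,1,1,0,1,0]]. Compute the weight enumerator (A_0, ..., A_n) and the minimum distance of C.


Weight distribution: A_0 = 1, A_2 = 1, A_3 = 4, A_4 = 2, A_5 = 2, A_6 = 3, A_7 = 2, A_8 = 1. Minimum distance d = 2.

Enumerate all 2^4 = 16 messages m ∈ F_2^4.
For each, compute codeword c = mG in F_2^9, then tally its weight.
  m = 0000 → c = 000000000, weight = 0.
  m = 1000 → c = 010001001, weight = 3.
  m = 0100 → c = 101111111, weight = 8.
  m = 1100 → c = 111110110, weight = 7.
  m = 0010 → c = 000100001, weight = 2.
  m = 1010 → c = 010101000, weight = 3.
  m = 0110 → c = 101011110, weight = 6.
  m = 1110 → c = 111010111, weight = 7.
  m = 0001 → c = 110111010, weight = 6.
  m = 1001 → c = 100110011, weight = 5.
  m = 0101 → c = 011000101, weight = 4.
  m = 1101 → c = 001001100, weight = 3.
  m = 0011 → c = 110011011, weight = 6.
  m = 1011 → c = 100010010, weight = 3.
  m = 0111 → c = 011100100, weight = 4.
  m = 1111 → c = 001101101, weight = 5.
Tally weights:
  weight 0: 1 codewords.
  weight 2: 1 codewords.
  weight 3: 4 codewords.
  weight 4: 2 codewords.
  weight 5: 2 codewords.
  weight 6: 3 codewords.
  weight 7: 2 codewords.
  weight 8: 1 codewords.
Minimum distance d = smallest w > 0 with A_w > 0 = 2.
Sanity: Σ A_w = 16 = 2^4 = 16 ✓.


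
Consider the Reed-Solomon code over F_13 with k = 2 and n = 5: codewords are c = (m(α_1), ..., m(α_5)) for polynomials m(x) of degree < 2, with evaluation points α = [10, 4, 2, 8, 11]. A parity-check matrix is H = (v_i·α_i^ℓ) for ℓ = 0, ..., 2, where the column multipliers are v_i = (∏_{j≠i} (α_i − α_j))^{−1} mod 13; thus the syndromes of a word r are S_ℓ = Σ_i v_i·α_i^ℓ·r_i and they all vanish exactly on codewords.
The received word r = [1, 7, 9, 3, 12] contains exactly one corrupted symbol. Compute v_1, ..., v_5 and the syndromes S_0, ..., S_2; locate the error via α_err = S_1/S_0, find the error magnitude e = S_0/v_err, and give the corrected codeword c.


S = (11, 4, 5), error at position 5, error magnitude e = 12, c = [1, 7, 9, 3, 0].

Step 1: column multipliers v_i = (∏_{j≠i}(α_i − α_j))^{−1} mod 13.
  i = 1 (α = 10): (10−4)(10−2)(10−8)(10−11) = 6·8·2·(−1) = −96 ≡ 8, so v_1 = 8^{−1} = 5 (mod 13).
  i = 2 (α = 4): (4−10)(4−2)(4−8)(4−11) = (−6)·2·(−4)·(−7) = −336 ≡ 2, so v_2 = 2^{−1} = 7 (mod 13).
  i = 3 (α = 2): (2−10)(2−4)(2−8)(2−11) = (−8)·(−2)·(−6)·(−9) = 864 ≡ 6, so v_3 = 6^{−1} = 11 (mod 13).
  i = 4 (α = 8): (8−10)(8−4)(8−2)(8−11) = (−2)·4·6·(−3) = 144 ≡ 1, so v_4 = 1^{−1} = 1 (mod 13).
  i = 5 (α = 11): (11−10)(11−4)(11−2)(11−8) = 1·7·9·3 = 189 ≡ 7, so v_5 = 7^{−1} = 2 (mod 13).
  v = [5, 7, 11, 1, 2].
Step 2: syndromes of r = [1, 7, 9, 3, 12] (all sums mod 13).
  S_0 = Σ v_i r_i = 5·1 + 7·7 + 11·9 + 1·3 + 2·12 = 180 ≡ 11.
  S_1 = Σ v_i α_i r_i = 5·10·1 + 7·4·7 + 11·2·9 + 1·8·3 + 2·11·12 = 732 ≡ 4.
  α_i^2 mod 13 = [9, 3, 4, 12, 4].
  S_2 = Σ v_i α_i^2 r_i = 5·9·1 + 7·3·7 + 11·4·9 + 1·12·3 + 2·4·12 = 720 ≡ 5.
  S = (11, 4, 5) ≠ 0, so r is not a codeword (an error is present).
Step 3: locate the error. For a single error e at position i, S_ℓ = v_i·e·α_i^ℓ, so α_err = S_1/S_0.
  S_0^{−1} = 11^{−1} = 6 (mod 13), so α_err = 4·6 = 24 ≡ 11 = α_5. Error position i = 5.
  Consistency check: S_2/S_1 = 5·10 = 50 ≡ 11 = α_err ✓ (single-error assumption holds).
Step 4: error magnitude e = S_0/v_5 = S_0·∏_{j≠5}(α_5 − α_j) = 11·7 = 77 ≡ 12 (mod 13).
Step 5: correct position 5: c_5 = r_5 − e = 12 − 12 ≡ 0 (mod 13). Hence c = [1, 7, 9, 3, 0].
  Check: interpolating c through the α_i gives m(x) = 11 + 12·x (degree < 2) with m(α_i) = c_i for every i, so c is indeed a codeword.


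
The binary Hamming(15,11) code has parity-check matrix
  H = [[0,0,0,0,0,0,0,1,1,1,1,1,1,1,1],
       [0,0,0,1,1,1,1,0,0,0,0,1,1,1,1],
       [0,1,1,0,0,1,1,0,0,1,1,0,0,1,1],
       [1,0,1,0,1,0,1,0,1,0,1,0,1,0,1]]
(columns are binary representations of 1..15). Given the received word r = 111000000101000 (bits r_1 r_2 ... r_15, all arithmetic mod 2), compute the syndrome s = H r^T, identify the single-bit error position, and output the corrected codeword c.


s = (0, 1, 1, 0)^T, error position = 6, corrected codeword c = 111001000101000

Compute s = H r^T mod 2 one row at a time:
  s_1 = 0 + 0 + 1 + 0 + 1 + 0 + 0 + 0 = 2 ≡ 0 (mod 2).
  s_2 = 0 + 0 + 0 + 0 + 1 + 0 + 0 + 0 = 1 ≡ 1 (mod 2).
  s_3 = 1 + 1 + 0 + 0 + 1 + 0 + 0 + 0 = 3 ≡ 1 (mod 2).
  s_4 = 1 + 1 + 0 + 0 + 0 + 0 + 0 + 0 = 2 ≡ 0 (mod 2).
s = (0, 1, 1, 0)^T — this equals column 6 of H (binary 0110), so error is at position 6.
Correct: flip bit 6 of r = 111000000101000 to get c = 111001000101000.


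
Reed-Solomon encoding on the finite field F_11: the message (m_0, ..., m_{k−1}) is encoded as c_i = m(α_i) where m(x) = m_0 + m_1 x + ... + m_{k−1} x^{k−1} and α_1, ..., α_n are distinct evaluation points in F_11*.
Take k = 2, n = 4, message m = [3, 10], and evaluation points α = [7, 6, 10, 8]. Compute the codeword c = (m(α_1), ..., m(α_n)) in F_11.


c = [7, 8, 4, 6]

Message polynomial: m(x) = 3 + 10·x (mod 11).
For each evaluation point α_i, compute m(α_i) mod 11:
  α_1 = 7: Horner steps 10 → 7, so m(7) = 7.
  α_2 = 6: Horner steps 10 → 8, so m(6) = 8.
  α_3 = 10: Horner steps 10 → 4, so m(10) = 4.
  α_4 = 8: Horner steps 10 → 6, so m(8) = 6.
Codeword c = [7, 8, 4, 6] ∈ F_11^4.


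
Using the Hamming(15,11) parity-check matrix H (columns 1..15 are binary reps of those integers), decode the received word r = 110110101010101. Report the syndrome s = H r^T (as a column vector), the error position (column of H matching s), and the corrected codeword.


s = (0, 1, 0, 1)^T, error position = 5, corrected codeword c = 110100101010101

Compute s = H r^T mod 2 one row at a time:
  s_1 = 0 + 1 + 0 + 1 + 0 + 1 + 0 + 1 = 4 ≡ 0 (mod 2).
  s_2 = 1 + 1 + 0 + 1 + 0 + 1 + 0 + 1 = 5 ≡ 1 (mod 2).
  s_3 = 1 + 0 + 0 + 1 + 0 + 1 + 0 + 1 = 4 ≡ 0 (mod 2).
  s_4 = 1 + 0 + 1 + 1 + 1 + 1 + 1 + 1 = 7 ≡ 1 (mod 2).
s = (0, 1, 0, 1)^T — this equals column 5 of H (binary 0101), so error is at position 5.
Correct: flip bit 5 of r = 110110101010101 to get c = 110100101010101.


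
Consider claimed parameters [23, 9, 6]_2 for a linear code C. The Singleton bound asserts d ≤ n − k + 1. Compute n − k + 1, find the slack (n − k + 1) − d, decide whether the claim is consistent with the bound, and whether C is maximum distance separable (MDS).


Singleton RHS = n − k + 1 = 15, slack = 9, bound satisfied, not MDS.

Singleton bound: d ≤ n − k + 1.
Here n = 23, k = 9, so n − k + 1 = 15.
Given d = 6, check d ≤ 15: YES.
Slack = (n − k + 1) − d = 9.
The code is NOT MDS (slack = 9 > 0).
Description: the claimed parameters are [23, 9, 6]_2; such a code would be non-MDS.


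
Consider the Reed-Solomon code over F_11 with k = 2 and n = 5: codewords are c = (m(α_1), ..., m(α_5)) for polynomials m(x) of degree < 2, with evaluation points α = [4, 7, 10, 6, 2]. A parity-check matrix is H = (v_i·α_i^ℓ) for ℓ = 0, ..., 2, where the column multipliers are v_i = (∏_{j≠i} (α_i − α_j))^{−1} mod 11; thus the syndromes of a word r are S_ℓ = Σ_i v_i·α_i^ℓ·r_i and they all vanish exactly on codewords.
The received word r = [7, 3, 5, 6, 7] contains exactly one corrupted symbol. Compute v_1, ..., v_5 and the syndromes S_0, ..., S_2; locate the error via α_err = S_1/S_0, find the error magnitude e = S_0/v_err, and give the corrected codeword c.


S = (10, 7, 6), error at position 1, error magnitude e = 6, c = [1, 3, 5, 6, 7].

Step 1: column multipliers v_i = (∏_{j≠i}(α_i − α_j))^{−1} mod 11.
  i = 1 (α = 4): (4−7)(4−10)(4−6)(4−2) = (−3)·(−6)·(−2)·2 = −72 ≡ 5, so v_1 = 5^{−1} = 9 (mod 11).
  i = 2 (α = 7): (7−4)(7−10)(7−6)(7−2) = 3·(−3)·1·5 = −45 ≡ 10, so v_2 = 10^{−1} = 10 (mod 11).
  i = 3 (α = 10): (10−4)(10−7)(10−6)(10−2) = 6·3·4·8 = 576 ≡ 4, so v_3 = 4^{−1} = 3 (mod 11).
  i = 4 (α = 6): (6−4)(6−7)(6−10)(6−2) = 2·(−1)·(−4)·4 = 32 ≡ 10, so v_4 = 10^{−1} = 10 (mod 11).
  i = 5 (α = 2): (2−4)(2−7)(2−10)(2−6) = (−2)·(−5)·(−8)·(−4) = 320 ≡ 1, so v_5 = 1^{−1} = 1 (mod 11).
  v = [9, 10, 3, 10, 1].
Step 2: syndromes of r = [7, 3, 5, 6, 7] (all sums mod 11).
  S_0 = Σ v_i r_i = 9·7 + 10·3 + 3·5 + 10·6 + 1·7 = 175 ≡ 10.
  S_1 = Σ v_i α_i r_i = 9·4·7 + 10·7·3 + 3·10·5 + 10·6·6 + 1·2·7 = 986 ≡ 7.
  α_i^2 mod 11 = [5, 5, 1, 3, 4].
  S_2 = Σ v_i α_i^2 r_i = 9·5·7 + 10·5·3 + 3·1·5 + 10·3·6 + 1·4·7 = 688 ≡ 6.
  S = (10, 7, 6) ≠ 0, so r is not a codeword (an error is present).
Step 3: locate the error. For a single error e at position i, S_ℓ = v_i·e·α_i^ℓ, so α_err = S_1/S_0.
  S_0^{−1} = 10^{−1} = 10 (mod 11), so α_err = 7·10 = 70 ≡ 4 = α_1. Error position i = 1.
  Consistency check: S_2/S_1 = 6·8 = 48 ≡ 4 = α_err ✓ (single-error assumption holds).
Step 4: error magnitude e = S_0/v_1 = S_0·∏_{j≠1}(α_1 − α_j) = 10·5 = 50 ≡ 6 (mod 11).
Step 5: correct position 1: c_1 = r_1 − e = 7 − 6 ≡ 1 (mod 11). Hence c = [1, 3, 5, 6, 7].
  Check: interpolating c through the α_i gives m(x) = 2 + 8·x (degree < 2) with m(α_i) = c_i for every i, so c is indeed a codeword.


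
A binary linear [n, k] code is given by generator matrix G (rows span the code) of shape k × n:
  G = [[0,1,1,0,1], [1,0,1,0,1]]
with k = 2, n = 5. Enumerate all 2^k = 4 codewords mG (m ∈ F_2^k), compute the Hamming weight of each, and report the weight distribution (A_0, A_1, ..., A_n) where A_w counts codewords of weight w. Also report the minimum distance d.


Weight distribution: A_0 = 1, A_2 = 1, A_3 = 2. Minimum distance d = 2.

Enumerate all 2^2 = 4 messages m ∈ F_2^2.
For each, compute codeword c = mG in F_2^5, then tally its weight.
  m = 00 → c = 00000, weight = 0.
  m = 10 → c = 01101, weight = 3.
  m = 01 → c = 10101, weight = 3.
  m = 11 → c = 11000, weight = 2.
Tally weights:
  weight 0: 1 codewords.
  weight 2: 1 codewords.
  weight 3: 2 codewords.
Minimum distance d = smallest w > 0 with A_w > 0 = 2.
Sanity: Σ A_w = 4 = 2^2 = 4 ✓.


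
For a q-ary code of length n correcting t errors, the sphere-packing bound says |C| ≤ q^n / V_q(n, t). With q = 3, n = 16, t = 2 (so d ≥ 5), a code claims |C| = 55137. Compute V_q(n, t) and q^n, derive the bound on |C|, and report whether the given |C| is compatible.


V_q(n, t) = 513, q^n = 43046721, Hamming bound = 83911, |C| = 55137 ≤ bound (satisfied).

Step 1: Compute V_q(n, t) = Σ_{j=0}^2 C(n, j) (q−1)^j.
  j = 0: C(16,0)·(2)^0 = 1·1 = 1.
  j = 1: C(16,1)·(2)^1 = 16·2 = 32.
  j = 2: C(16,2)·(2)^2 = 120·4 = 480.
  V_q(n, t) = 1 + 32 + 480 = 513.
Step 2: q^n = 3^16 = 43046721.
Step 3: Hamming bound ⌊q^n / V_q(n,t)⌋ = ⌊43046721/513⌋ = 83911.
Step 4: Compare |C| = 55137 to 83911: satisfied.
The claimed |C| lies below the Hamming bound.


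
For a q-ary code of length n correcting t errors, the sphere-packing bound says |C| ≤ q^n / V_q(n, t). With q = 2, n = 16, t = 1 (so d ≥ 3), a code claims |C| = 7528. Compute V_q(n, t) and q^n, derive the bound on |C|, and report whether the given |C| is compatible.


V_q(n, t) = 17, q^n = 65536, Hamming bound = 3855, |C| = 7528 > bound (violated).

Step 1: Compute V_q(n, t) = Σ_{j=0}^1 C(n, j) (q−1)^j.
  j = 0: C(16,0)·(1)^0 = 1·1 = 1.
  j = 1: C(16,1)·(1)^1 = 16·1 = 16.
  V_q(n, t) = 1 + 16 = 17.
Step 2: q^n = 2^16 = 65536.
Step 3: Hamming bound ⌊q^n / V_q(n,t)⌋ = ⌊65536/17⌋ = 3855.
Step 4: Compare |C| = 7528 to 3855: violated.
The claimed |C| lies above the Hamming bound, so no 2-ary code of length 16 with d ≥ 3 can have 7528 codewords.


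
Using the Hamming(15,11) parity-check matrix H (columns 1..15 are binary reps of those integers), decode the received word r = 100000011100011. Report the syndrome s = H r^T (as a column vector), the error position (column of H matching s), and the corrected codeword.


s = (1, 0, 1, 1)^T, error position = 11, corrected codeword c = 100000011110011

Compute s = H r^T mod 2 one row at a time:
  s_1 = 1 + 1 + 1 + 0 + 0 + 0 + 1 + 1 = 5 ≡ 1 (mod 2).
  s_2 = 0 + 0 + 0 + 0 + 0 + 0 + 1 + 1 = 2 ≡ 0 (mod 2).
  s_3 = 0 + 0 + 0 + 0 + 1 + 0 + 1 + 1 = 3 ≡ 1 (mod 2).
  s_4 = 1 + 0 + 0 + 0 + 1 + 0 + 0 + 1 = 3 ≡ 1 (mod 2).
s = (1, 0, 1, 1)^T — this equals column 11 of H (binary 1011), so error is at position 11.
Correct: flip bit 11 of r = 100000011100011 to get c = 100000011110011.


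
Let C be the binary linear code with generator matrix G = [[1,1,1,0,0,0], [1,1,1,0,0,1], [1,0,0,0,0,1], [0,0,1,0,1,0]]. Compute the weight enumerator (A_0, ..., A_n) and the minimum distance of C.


Weight distribution: A_0 = 1, A_1 = 2, A_2 = 4, A_3 = 6, A_4 = 3. Minimum distance d = 1.

Enumerate all 2^4 = 16 messages m ∈ F_2^4.
For each, compute codeword c = mG in F_2^6, then tally its weight.
  m = 0000 → c = 000000, weight = 0.
  m = 1000 → c = 111000, weight = 3.
  m = 0100 → c = 111001, weight = 4.
  m = 1100 → c = 000001, weight = 1.
  m = 0010 → c = 100001, weight = 2.
  m = 1010 → c = 011001, weight = 3.
  m = 0110 → c = 011000, weight = 2.
  m = 1110 → c = 100000, weight = 1.
  m = 0001 → c = 001010, weight = 2.
  m = 1001 → c = 110010, weight = 3.
  m = 0101 → c = 110011, weight = 4.
  m = 1101 → c = 001011, weight = 3.
  m = 0011 → c = 101011, weight = 4.
  m = 1011 → c = 010011, weight = 3.
  m = 0111 → c = 010010, weight = 2.
  m = 1111 → c = 101010, weight = 3.
Tally weights:
  weight 0: 1 codewords.
  weight 1: 2 codewords.
  weight 2: 4 codewords.
  weight 3: 6 codewords.
  weight 4: 3 codewords.
Minimum distance d = smallest w > 0 with A_w > 0 = 1.
Sanity: Σ A_w = 16 = 2^4 = 16 ✓.


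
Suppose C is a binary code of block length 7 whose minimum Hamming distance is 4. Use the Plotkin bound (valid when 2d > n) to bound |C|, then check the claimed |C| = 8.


Plotkin bound M ≤ 8; given |C| = 8 ≤ bound (satisfied).

Check applicability: 2d = 8, n = 7.
2d − n = 1 > 0, so Plotkin applies.
Compute d/(2d−n) = 4/1 ≈ 4.0000.
⌊d/(2d−n)⌋ = 4.
Plotkin bound: M ≤ 2·4 = 8.
Given |C| = 8, check: satisfied.
This |C| is at the Plotkin bound.


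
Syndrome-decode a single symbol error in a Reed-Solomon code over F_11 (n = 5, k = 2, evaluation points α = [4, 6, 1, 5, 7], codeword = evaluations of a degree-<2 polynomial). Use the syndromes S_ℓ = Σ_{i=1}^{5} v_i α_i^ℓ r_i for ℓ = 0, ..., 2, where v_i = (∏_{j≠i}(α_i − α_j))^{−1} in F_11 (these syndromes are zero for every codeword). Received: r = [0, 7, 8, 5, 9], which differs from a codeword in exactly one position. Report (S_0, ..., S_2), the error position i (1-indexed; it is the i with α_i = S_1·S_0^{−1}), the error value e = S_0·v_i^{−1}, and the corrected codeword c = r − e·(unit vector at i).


S = (2, 8, 10), error at position 1, error magnitude e = 8, c = [3, 7, 8, 5, 9].

Step 1: column multipliers v_i = (∏_{j≠i}(α_i − α_j))^{−1} mod 11.
  i = 1 (α = 4): (4−6)(4−1)(4−5)(4−7) = (−2)·3·(−1)·(−3) = −18 ≡ 4, so v_1 = 4^{−1} = 3 (mod 11).
  i = 2 (α = 6): (6−4)(6−1)(6−5)(6−7) = 2·5·1·(−1) = −10 ≡ 1, so v_2 = 1^{−1} = 1 (mod 11).
  i = 3 (α = 1): (1−4)(1−6)(1−5)(1−7) = (−3)·(−5)·(−4)·(−6) = 360 ≡ 8, so v_3 = 8^{−1} = 7 (mod 11).
  i = 4 (α = 5): (5−4)(5−6)(5−1)(5−7) = 1·(−1)·4·(−2) = 8 ≡ 8, so v_4 = 8^{−1} = 7 (mod 11).
  i = 5 (α = 7): (7−4)(7−6)(7−1)(7−5) = 3·1·6·2 = 36 ≡ 3, so v_5 = 3^{−1} = 4 (mod 11).
  v = [3, 1, 7, 7, 4].
Step 2: syndromes of r = [0, 7, 8, 5, 9] (all sums mod 11).
  S_0 = Σ v_i r_i = 3·0 + 1·7 + 7·8 + 7·5 + 4·9 = 134 ≡ 2.
  S_1 = Σ v_i α_i r_i = 3·4·0 + 1·6·7 + 7·1·8 + 7·5·5 + 4·7·9 = 525 ≡ 8.
  α_i^2 mod 11 = [5, 3, 1, 3, 5].
  S_2 = Σ v_i α_i^2 r_i = 3·5·0 + 1·3·7 + 7·1·8 + 7·3·5 + 4·5·9 = 362 ≡ 10.
  S = (2, 8, 10) ≠ 0, so r is not a codeword (an error is present).
Step 3: locate the error. For a single error e at position i, S_ℓ = v_i·e·α_i^ℓ, so α_err = S_1/S_0.
  S_0^{−1} = 2^{−1} = 6 (mod 11), so α_err = 8·6 = 48 ≡ 4 = α_1. Error position i = 1.
  Consistency check: S_2/S_1 = 10·7 = 70 ≡ 4 = α_err ✓ (single-error assumption holds).
Step 4: error magnitude e = S_0/v_1 = S_0·∏_{j≠1}(α_1 − α_j) = 2·4 = 8 ≡ 8 (mod 11).
Step 5: correct position 1: c_1 = r_1 − e = 0 − 8 ≡ 3 (mod 11). Hence c = [3, 7, 8, 5, 9].
  Check: interpolating c through the α_i gives m(x) = 6 + 2·x (degree < 2) with m(α_i) = c_i for every i, so c is indeed a codeword.


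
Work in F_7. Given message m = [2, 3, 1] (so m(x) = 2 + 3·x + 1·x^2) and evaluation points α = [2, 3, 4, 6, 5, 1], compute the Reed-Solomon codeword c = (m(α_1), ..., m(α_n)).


c = [5, 6, 2, 0, 0, 6]

Message polynomial: m(x) = 2 + 3·x + 1·x^2 (mod 7).
For each evaluation point α_i, compute m(α_i) mod 7:
  α_1 = 2: Horner steps 1 → 5 → 5, so m(2) = 5.
  α_2 = 3: Horner steps 1 → 6 → 6, so m(3) = 6.
  α_3 = 4: Horner steps 1 → 0 → 2, so m(4) = 2.
  α_4 = 6: Horner steps 1 → 2 → 0, so m(6) = 0.
  α_5 = 5: Horner steps 1 → 1 → 0, so m(5) = 0.
  α_6 = 1: Horner steps 1 → 4 → 6, so m(1) = 6.
Codeword c = [5, 6, 2, 0, 0, 6] ∈ F_7^6.


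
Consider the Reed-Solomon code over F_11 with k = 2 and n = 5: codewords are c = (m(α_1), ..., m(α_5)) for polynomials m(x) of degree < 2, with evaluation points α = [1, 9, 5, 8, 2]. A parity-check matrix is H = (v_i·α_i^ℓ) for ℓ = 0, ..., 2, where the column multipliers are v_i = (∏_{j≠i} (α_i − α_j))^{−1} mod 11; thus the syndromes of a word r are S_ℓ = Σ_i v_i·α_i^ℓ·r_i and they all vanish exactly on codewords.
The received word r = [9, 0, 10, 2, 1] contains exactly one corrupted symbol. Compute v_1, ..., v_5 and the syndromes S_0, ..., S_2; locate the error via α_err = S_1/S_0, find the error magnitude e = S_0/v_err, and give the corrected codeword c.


S = (10, 3, 2), error at position 4, error magnitude e = 5, c = [9, 0, 10, 8, 1].

Step 1: column multipliers v_i = (∏_{j≠i}(α_i − α_j))^{−1} mod 11.
  i = 1 (α = 1): (1−9)(1−5)(1−8)(1−2) = (−8)·(−4)·(−7)·(−1) = 224 ≡ 4, so v_1 = 4^{−1} = 3 (mod 11).
  i = 2 (α = 9): (9−1)(9−5)(9−8)(9−2) = 8·4·1·7 = 224 ≡ 4, so v_2 = 4^{−1} = 3 (mod 11).
  i = 3 (α = 5): (5−1)(5−9)(5−8)(5−2) = 4·(−4)·(−3)·3 = 144 ≡ 1, so v_3 = 1^{−1} = 1 (mod 11).
  i = 4 (α = 8): (8−1)(8−9)(8−5)(8−2) = 7·(−1)·3·6 = −126 ≡ 6, so v_4 = 6^{−1} = 2 (mod 11).
  i = 5 (α = 2): (2−1)(2−9)(2−5)(2−8) = 1·(−7)·(−3)·(−6) = −126 ≡ 6, so v_5 = 6^{−1} = 2 (mod 11).
  v = [3, 3, 1, 2, 2].
Step 2: syndromes of r = [9, 0, 10, 2, 1] (all sums mod 11).
  S_0 = Σ v_i r_i = 3·9 + 3·0 + 1·10 + 2·2 + 2·1 = 43 ≡ 10.
  S_1 = Σ v_i α_i r_i = 3·1·9 + 3·9·0 + 1·5·10 + 2·8·2 + 2·2·1 = 113 ≡ 3.
  α_i^2 mod 11 = [1, 4, 3, 9, 4].
  S_2 = Σ v_i α_i^2 r_i = 3·1·9 + 3·4·0 + 1·3·10 + 2·9·2 + 2·4·1 = 101 ≡ 2.
  S = (10, 3, 2) ≠ 0, so r is not a codeword (an error is present).
Step 3: locate the error. For a single error e at position i, S_ℓ = v_i·e·α_i^ℓ, so α_err = S_1/S_0.
  S_0^{−1} = 10^{−1} = 10 (mod 11), so α_err = 3·10 = 30 ≡ 8 = α_4. Error position i = 4.
  Consistency check: S_2/S_1 = 2·4 = 8 ≡ 8 = α_err ✓ (single-error assumption holds).
Step 4: error magnitude e = S_0/v_4 = S_0·∏_{j≠4}(α_4 − α_j) = 10·6 = 60 ≡ 5 (mod 11).
Step 5: correct position 4: c_4 = r_4 − e = 2 − 5 ≡ 8 (mod 11). Hence c = [9, 0, 10, 8, 1].
  Check: interpolating c through the α_i gives m(x) = 6 + 3·x (degree < 2) with m(α_i) = c_i for every i, so c is indeed a codeword.


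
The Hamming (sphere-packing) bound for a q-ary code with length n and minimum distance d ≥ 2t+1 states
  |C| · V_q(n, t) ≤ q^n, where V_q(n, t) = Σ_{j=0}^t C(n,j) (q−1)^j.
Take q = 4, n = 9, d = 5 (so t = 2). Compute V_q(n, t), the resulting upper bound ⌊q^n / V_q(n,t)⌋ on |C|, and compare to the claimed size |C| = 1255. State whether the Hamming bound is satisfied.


V_q(n, t) = 352, q^n = 262144, Hamming bound = 744, |C| = 1255 > bound (violated).

Step 1: Compute V_q(n, t) = Σ_{j=0}^2 C(n, j) (q−1)^j.
  j = 0: C(9,0)·(3)^0 = 1·1 = 1.
  j = 1: C(9,1)·(3)^1 = 9·3 = 27.
  j = 2: C(9,2)·(3)^2 = 36·9 = 324.
  V_q(n, t) = 1 + 27 + 324 = 352.
Step 2: q^n = 4^9 = 262144.
Step 3: Hamming bound ⌊q^n / V_q(n,t)⌋ = ⌊262144/352⌋ = 744.
Step 4: Compare |C| = 1255 to 744: violated.
The claimed |C| lies above the Hamming bound, so no 4-ary code of length 9 with d ≥ 5 can have 1255 codewords.


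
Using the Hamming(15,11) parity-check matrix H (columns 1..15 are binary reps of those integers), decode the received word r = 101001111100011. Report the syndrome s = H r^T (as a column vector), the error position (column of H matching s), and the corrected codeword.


s = (1, 0, 0, 1)^T, error position = 9, corrected codeword c = 101001110100011

Compute s = H r^T mod 2 one row at a time:
  s_1 = 1 + 1 + 1 + 0 + 0 + 0 + 1 + 1 = 5 ≡ 1 (mod 2).
  s_2 = 0 + 0 + 1 + 1 + 0 + 0 + 1 + 1 = 4 ≡ 0 (mod 2).
  s_3 = 0 + 1 + 1 + 1 + 1 + 0 + 1 + 1 = 6 ≡ 0 (mod 2).
  s_4 = 1 + 1 + 0 + 1 + 1 + 0 + 0 + 1 = 5 ≡ 1 (mod 2).
s = (1, 0, 0, 1)^T — this equals column 9 of H (binary 1001), so error is at position 9.
Correct: flip bit 9 of r = 101001111100011 to get c = 101001110100011.


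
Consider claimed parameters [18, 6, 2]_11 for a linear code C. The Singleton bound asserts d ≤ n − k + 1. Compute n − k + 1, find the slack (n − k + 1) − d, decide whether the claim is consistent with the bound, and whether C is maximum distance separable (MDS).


Singleton RHS = n − k + 1 = 13, slack = 11, bound satisfied, not MDS.

Singleton bound: d ≤ n − k + 1.
Here n = 18, k = 6, so n − k + 1 = 13.
Given d = 2, check d ≤ 13: YES.
Slack = (n − k + 1) − d = 11.
The code is NOT MDS (slack = 11 > 0).
Description: the claimed parameters are [18, 6, 2]_11; such a code would be non-MDS.


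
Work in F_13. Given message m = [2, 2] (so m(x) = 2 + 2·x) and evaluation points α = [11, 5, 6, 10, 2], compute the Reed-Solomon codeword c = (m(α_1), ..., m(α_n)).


c = [11, 12, 1, 9, 6]

Message polynomial: m(x) = 2 + 2·x (mod 13).
For each evaluation point α_i, compute m(α_i) mod 13:
  α_1 = 11: Horner steps 2 → 11, so m(11) = 11.
  α_2 = 5: Horner steps 2 → 12, so m(5) = 12.
  α_3 = 6: Horner steps 2 → 1, so m(6) = 1.
  α_4 = 10: Horner steps 2 → 9, so m(10) = 9.
  α_5 = 2: Horner steps 2 → 6, so m(2) = 6.
Codeword c = [11, 12, 1, 9, 6] ∈ F_13^5.


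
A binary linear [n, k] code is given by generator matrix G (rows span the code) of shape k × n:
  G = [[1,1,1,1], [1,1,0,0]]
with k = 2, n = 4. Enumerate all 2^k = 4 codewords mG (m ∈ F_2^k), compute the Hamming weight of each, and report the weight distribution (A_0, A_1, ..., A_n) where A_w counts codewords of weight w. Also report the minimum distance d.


Weight distribution: A_0 = 1, A_2 = 2, A_4 = 1. Minimum distance d = 2.

Enumerate all 2^2 = 4 messages m ∈ F_2^2.
For each, compute codeword c = mG in F_2^4, then tally its weight.
  m = 00 → c = 0000, weight = 0.
  m = 10 → c = 1111, weight = 4.
  m = 01 → c = 1100, weight = 2.
  m = 11 → c = 0011, weight = 2.
Tally weights:
  weight 0: 1 codewords.
  weight 2: 2 codewords.
  weight 4: 1 codewords.
Minimum distance d = smallest w > 0 with A_w > 0 = 2.
Sanity: Σ A_w = 4 = 2^2 = 4 ✓.


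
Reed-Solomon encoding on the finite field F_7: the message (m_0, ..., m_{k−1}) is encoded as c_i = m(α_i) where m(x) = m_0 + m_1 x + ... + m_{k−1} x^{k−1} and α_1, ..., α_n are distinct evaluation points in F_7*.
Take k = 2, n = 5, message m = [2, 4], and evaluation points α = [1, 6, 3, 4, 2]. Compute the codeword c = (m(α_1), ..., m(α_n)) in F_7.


c = [6, 5, 0, 4, 3]

Message polynomial: m(x) = 2 + 4·x (mod 7).
For each evaluation point α_i, compute m(α_i) mod 7:
  α_1 = 1: Horner steps 4 → 6, so m(1) = 6.
  α_2 = 6: Horner steps 4 → 5, so m(6) = 5.
  α_3 = 3: Horner steps 4 → 0, so m(3) = 0.
  α_4 = 4: Horner steps 4 → 4, so m(4) = 4.
  α_5 = 2: Horner steps 4 → 3, so m(2) = 3.
Codeword c = [6, 5, 0, 4, 3] ∈ F_7^5.


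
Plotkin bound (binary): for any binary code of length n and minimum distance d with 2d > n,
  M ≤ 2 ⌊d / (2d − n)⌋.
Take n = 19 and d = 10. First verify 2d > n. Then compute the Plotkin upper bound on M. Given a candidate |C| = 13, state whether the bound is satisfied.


Plotkin bound M ≤ 20; given |C| = 13 ≤ bound (satisfied).

Check applicability: 2d = 20, n = 19.
2d − n = 1 > 0, so Plotkin applies.
Compute d/(2d−n) = 10/1 ≈ 10.0000.
⌊d/(2d−n)⌋ = 10.
Plotkin bound: M ≤ 2·10 = 20.
Given |C| = 13, check: satisfied.
This |C| is below the Plotkin bound.


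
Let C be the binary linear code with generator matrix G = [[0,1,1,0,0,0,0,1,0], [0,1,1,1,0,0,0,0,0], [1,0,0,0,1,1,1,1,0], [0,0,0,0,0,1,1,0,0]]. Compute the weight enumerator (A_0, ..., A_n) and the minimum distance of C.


Weight distribution: A_0 = 1, A_2 = 2, A_3 = 4, A_4 = 2, A_5 = 4, A_6 = 2, A_8 = 1. Minimum distance d = 2.

Enumerate all 2^4 = 16 messages m ∈ F_2^4.
For each, compute codeword c = mG in F_2^9, then tally its weight.
  m = 0000 → c = 000000000, weight = 0.
  m = 1000 → c = 011000010, weight = 3.
  m = 0100 → c = 011100000, weight = 3.
  m = 1100 → c = 000100010, weight = 2.
  m = 0010 → c = 100011110, weight = 5.
  m = 1010 → c = 111011100, weight = 6.
  m = 0110 → c = 111111110, weight = 8.
  m = 1110 → c = 100111100, weight = 5.
  m = 0001 → c = 000001100, weight = 2.
  m = 1001 → c = 011001110, weight = 5.
  m = 0101 → c = 011101100, weight = 5.
  m = 1101 → c = 000101110, weight = 4.
  m = 0011 → c = 100010010, weight = 3.
  m = 1011 → c = 111010000, weight = 4.
  m = 0111 → c = 111110010, weight = 6.
  m = 1111 → c = 100110000, weight = 3.
Tally weights:
  weight 0: 1 codewords.
  weight 2: 2 codewords.
  weight 3: 4 codewords.
  weight 4: 2 codewords.
  weight 5: 4 codewords.
  weight 6: 2 codewords.
  weight 8: 1 codewords.
Minimum distance d = smallest w > 0 with A_w > 0 = 2.
Sanity: Σ A_w = 16 = 2^4 = 16 ✓.


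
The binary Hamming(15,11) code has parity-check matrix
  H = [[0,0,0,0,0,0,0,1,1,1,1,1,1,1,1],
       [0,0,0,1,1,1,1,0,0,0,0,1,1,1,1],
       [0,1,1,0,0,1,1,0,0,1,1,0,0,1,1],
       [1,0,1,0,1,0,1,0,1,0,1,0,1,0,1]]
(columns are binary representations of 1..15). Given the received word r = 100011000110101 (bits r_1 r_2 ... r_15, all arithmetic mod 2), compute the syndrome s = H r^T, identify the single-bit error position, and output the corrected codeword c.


s = (0, 0, 0, 1)^T, error position = 1, corrected codeword c = 000011000110101

Compute s = H r^T mod 2 one row at a time:
  s_1 = 0 + 0 + 1 + 1 + 0 + 1 + 0 + 1 = 4 ≡ 0 (mod 2).
  s_2 = 0 + 1 + 1 + 0 + 0 + 1 + 0 + 1 = 4 ≡ 0 (mod 2).
  s_3 = 0 + 0 + 1 + 0 + 1 + 1 + 0 + 1 = 4 ≡ 0 (mod 2).
  s_4 = 1 + 0 + 1 + 0 + 0 + 1 + 1 + 1 = 5 ≡ 1 (mod 2).
s = (0, 0, 0, 1)^T — this equals column 1 of H (binary 0001), so error is at position 1.
Correct: flip bit 1 of r = 100011000110101 to get c = 000011000110101.


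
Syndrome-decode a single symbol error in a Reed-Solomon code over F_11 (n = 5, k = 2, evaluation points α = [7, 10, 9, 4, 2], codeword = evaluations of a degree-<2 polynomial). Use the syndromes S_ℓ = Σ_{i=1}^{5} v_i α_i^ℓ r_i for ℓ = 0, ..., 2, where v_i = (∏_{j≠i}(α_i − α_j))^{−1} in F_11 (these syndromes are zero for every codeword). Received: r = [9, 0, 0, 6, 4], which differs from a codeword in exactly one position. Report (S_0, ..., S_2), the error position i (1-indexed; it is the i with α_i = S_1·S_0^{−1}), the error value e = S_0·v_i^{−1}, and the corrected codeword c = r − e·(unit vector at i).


S = (10, 1, 10), error at position 2, error magnitude e = 10, c = [9, 1, 0, 6, 4].

Step 1: column multipliers v_i = (∏_{j≠i}(α_i − α_j))^{−1} mod 11.
  i = 1 (α = 7): (7−10)(7−9)(7−4)(7−2) = (−3)·(−2)·3·5 = 90 ≡ 2, so v_1 = 2^{−1} = 6 (mod 11).
  i = 2 (α = 10): (10−7)(10−9)(10−4)(10−2) = 3·1·6·8 = 144 ≡ 1, so v_2 = 1^{−1} = 1 (mod 11).
  i = 3 (α = 9): (9−7)(9−10)(9−4)(9−2) = 2·(−1)·5·7 = −70 ≡ 7, so v_3 = 7^{−1} = 8 (mod 11).
  i = 4 (α = 4): (4−7)(4−10)(4−9)(4−2) = (−3)·(−6)·(−5)·2 = −180 ≡ 7, so v_4 = 7^{−1} = 8 (mod 11).
  i = 5 (α = 2): (2−7)(2−10)(2−9)(2−4) = (−5)·(−8)·(−7)·(−2) = 560 ≡ 10, so v_5 = 10^{−1} = 10 (mod 11).
  v = [6, 1, 8, 8, 10].
Step 2: syndromes of r = [9, 0, 0, 6, 4] (all sums mod 11).
  S_0 = Σ v_i r_i = 6·9 + 1·0 + 8·0 + 8·6 + 10·4 = 142 ≡ 10.
  S_1 = Σ v_i α_i r_i = 6·7·9 + 1·10·0 + 8·9·0 + 8·4·6 + 10·2·4 = 650 ≡ 1.
  α_i^2 mod 11 = [5, 1, 4, 5, 4].
  S_2 = Σ v_i α_i^2 r_i = 6·5·9 + 1·1·0 + 8·4·0 + 8·5·6 + 10·4·4 = 670 ≡ 10.
  S = (10, 1, 10) ≠ 0, so r is not a codeword (an error is present).
Step 3: locate the error. For a single error e at position i, S_ℓ = v_i·e·α_i^ℓ, so α_err = S_1/S_0.
  S_0^{−1} = 10^{−1} = 10 (mod 11), so α_err = 1·10 = 10 ≡ 10 = α_2. Error position i = 2.
  Consistency check: S_2/S_1 = 10·1 = 10 ≡ 10 = α_err ✓ (single-error assumption holds).
Step 4: error magnitude e = S_0/v_2 = S_0·∏_{j≠2}(α_2 − α_j) = 10·1 = 10 ≡ 10 (mod 11).
Step 5: correct position 2: c_2 = r_2 − e = 0 − 10 ≡ 1 (mod 11). Hence c = [9, 1, 0, 6, 4].
  Check: interpolating c through the α_i gives m(x) = 2 + 1·x (degree < 2) with m(α_i) = c_i for every i, so c is indeed a codeword.


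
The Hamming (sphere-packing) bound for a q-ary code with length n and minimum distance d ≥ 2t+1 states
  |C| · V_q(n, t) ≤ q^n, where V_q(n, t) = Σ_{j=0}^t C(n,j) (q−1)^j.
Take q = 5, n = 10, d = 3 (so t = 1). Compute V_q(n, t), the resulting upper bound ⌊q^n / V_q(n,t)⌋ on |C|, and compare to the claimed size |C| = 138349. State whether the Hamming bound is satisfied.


V_q(n, t) = 41, q^n = 9765625, Hamming bound = 238185, |C| = 138349 ≤ bound (satisfied).

Step 1: Compute V_q(n, t) = Σ_{j=0}^1 C(n, j) (q−1)^j.
  j = 0: C(10,0)·(4)^0 = 1·1 = 1.
  j = 1: C(10,1)·(4)^1 = 10·4 = 40.
  V_q(n, t) = 1 + 40 = 41.
Step 2: q^n = 5^10 = 9765625.
Step 3: Hamming bound ⌊q^n / V_q(n,t)⌋ = ⌊9765625/41⌋ = 238185.
Step 4: Compare |C| = 138349 to 238185: satisfied.
The claimed |C| lies below the Hamming bound.


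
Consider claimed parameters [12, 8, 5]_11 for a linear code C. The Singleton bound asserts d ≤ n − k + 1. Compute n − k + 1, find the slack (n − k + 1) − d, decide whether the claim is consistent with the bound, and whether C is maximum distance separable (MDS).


Singleton RHS = n − k + 1 = 5, slack = 0, bound satisfied, MDS.

Singleton bound: d ≤ n − k + 1.
Here n = 12, k = 8, so n − k + 1 = 5.
Given d = 5, check d ≤ 5: YES.
Slack = (n − k + 1) − d = 0.
The code is MDS (slack = 0).
Description: the claimed parameters are [12, 8, 5]_11; such a code would be MDS (meets Singleton bound).


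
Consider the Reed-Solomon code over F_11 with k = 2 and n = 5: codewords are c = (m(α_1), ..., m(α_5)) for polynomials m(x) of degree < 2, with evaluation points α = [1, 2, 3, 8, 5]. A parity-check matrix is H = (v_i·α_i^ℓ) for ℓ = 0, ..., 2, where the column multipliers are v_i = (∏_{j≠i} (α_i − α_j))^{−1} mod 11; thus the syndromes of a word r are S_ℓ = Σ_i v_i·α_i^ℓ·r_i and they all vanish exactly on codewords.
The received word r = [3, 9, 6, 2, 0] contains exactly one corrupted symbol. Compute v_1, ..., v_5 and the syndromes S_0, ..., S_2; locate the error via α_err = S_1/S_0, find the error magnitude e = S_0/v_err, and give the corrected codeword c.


S = (2, 2, 2), error at position 1, error magnitude e = 2, c = [1, 9, 6, 2, 0].

Step 1: column multipliers v_i = (∏_{j≠i}(α_i − α_j))^{−1} mod 11.
  i = 1 (α = 1): (1−2)(1−3)(1−8)(1−5) = (−1)·(−2)·(−7)·(−4) = 56 ≡ 1, so v_1 = 1^{−1} = 1 (mod 11).
  i = 2 (α = 2): (2−1)(2−3)(2−8)(2−5) = 1·(−1)·(−6)·(−3) = −18 ≡ 4, so v_2 = 4^{−1} = 3 (mod 11).
  i = 3 (α = 3): (3−1)(3−2)(3−8)(3−5) = 2·1·(−5)·(−2) = 20 ≡ 9, so v_3 = 9^{−1} = 5 (mod 11).
  i = 4 (α = 8): (8−1)(8−2)(8−3)(8−5) = 7·6·5·3 = 630 ≡ 3, so v_4 = 3^{−1} = 4 (mod 11).
  i = 5 (α = 5): (5−1)(5−2)(5−3)(5−8) = 4·3·2·(−3) = −72 ≡ 5, so v_5 = 5^{−1} = 9 (mod 11).
  v = [1, 3, 5, 4, 9].
Step 2: syndromes of r = [3, 9, 6, 2, 0] (all sums mod 11).
  S_0 = Σ v_i r_i = 1·3 + 3·9 + 5·6 + 4·2 + 9·0 = 68 ≡ 2.
  S_1 = Σ v_i α_i r_i = 1·1·3 + 3·2·9 + 5·3·6 + 4·8·2 + 9·5·0 = 211 ≡ 2.
  α_i^2 mod 11 = [1, 4, 9, 9, 3].
  S_2 = Σ v_i α_i^2 r_i = 1·1·3 + 3·4·9 + 5·9·6 + 4·9·2 + 9·3·0 = 453 ≡ 2.
  S = (2, 2, 2) ≠ 0, so r is not a codeword (an error is present).
Step 3: locate the error. For a single error e at position i, S_ℓ = v_i·e·α_i^ℓ, so α_err = S_1/S_0.
  S_0^{−1} = 2^{−1} = 6 (mod 11), so α_err = 2·6 = 12 ≡ 1 = α_1. Error position i = 1.
  Consistency check: S_2/S_1 = 2·6 = 12 ≡ 1 = α_err ✓ (single-error assumption holds).
Step 4: error magnitude e = S_0/v_1 = S_0·∏_{j≠1}(α_1 − α_j) = 2·1 = 2 ≡ 2 (mod 11).
Step 5: correct position 1: c_1 = r_1 − e = 3 − 2 ≡ 1 (mod 11). Hence c = [1, 9, 6, 2, 0].
  Check: interpolating c through the α_i gives m(x) = 4 + 8·x (degree < 2) with m(α_i) = c_i for every i, so c is indeed a codeword.
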